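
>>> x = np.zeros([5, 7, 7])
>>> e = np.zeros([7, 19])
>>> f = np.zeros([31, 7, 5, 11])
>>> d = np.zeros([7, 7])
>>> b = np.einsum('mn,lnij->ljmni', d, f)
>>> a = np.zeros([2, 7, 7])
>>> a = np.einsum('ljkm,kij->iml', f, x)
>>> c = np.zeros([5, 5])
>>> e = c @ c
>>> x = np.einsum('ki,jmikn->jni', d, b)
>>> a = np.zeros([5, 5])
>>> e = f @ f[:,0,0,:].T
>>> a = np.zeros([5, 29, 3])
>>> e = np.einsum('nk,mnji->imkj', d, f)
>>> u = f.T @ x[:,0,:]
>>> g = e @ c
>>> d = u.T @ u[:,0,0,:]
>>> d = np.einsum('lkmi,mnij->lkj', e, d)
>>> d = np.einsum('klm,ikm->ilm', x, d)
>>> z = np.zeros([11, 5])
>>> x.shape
(31, 5, 7)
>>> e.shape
(11, 31, 7, 5)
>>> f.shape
(31, 7, 5, 11)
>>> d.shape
(11, 5, 7)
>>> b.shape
(31, 11, 7, 7, 5)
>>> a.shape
(5, 29, 3)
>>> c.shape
(5, 5)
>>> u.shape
(11, 5, 7, 7)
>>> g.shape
(11, 31, 7, 5)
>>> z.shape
(11, 5)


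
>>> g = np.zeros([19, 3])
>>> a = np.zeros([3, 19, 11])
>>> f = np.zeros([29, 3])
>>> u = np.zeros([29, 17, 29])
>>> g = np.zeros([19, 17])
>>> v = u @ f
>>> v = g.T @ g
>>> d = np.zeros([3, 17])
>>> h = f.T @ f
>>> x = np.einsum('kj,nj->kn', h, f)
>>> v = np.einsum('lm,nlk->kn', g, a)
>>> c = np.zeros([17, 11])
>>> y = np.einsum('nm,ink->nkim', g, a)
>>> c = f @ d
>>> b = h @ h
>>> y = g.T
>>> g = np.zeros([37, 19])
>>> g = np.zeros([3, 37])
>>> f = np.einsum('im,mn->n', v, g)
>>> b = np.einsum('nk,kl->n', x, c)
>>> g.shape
(3, 37)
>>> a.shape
(3, 19, 11)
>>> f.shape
(37,)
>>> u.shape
(29, 17, 29)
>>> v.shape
(11, 3)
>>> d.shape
(3, 17)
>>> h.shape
(3, 3)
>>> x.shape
(3, 29)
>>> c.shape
(29, 17)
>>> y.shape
(17, 19)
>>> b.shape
(3,)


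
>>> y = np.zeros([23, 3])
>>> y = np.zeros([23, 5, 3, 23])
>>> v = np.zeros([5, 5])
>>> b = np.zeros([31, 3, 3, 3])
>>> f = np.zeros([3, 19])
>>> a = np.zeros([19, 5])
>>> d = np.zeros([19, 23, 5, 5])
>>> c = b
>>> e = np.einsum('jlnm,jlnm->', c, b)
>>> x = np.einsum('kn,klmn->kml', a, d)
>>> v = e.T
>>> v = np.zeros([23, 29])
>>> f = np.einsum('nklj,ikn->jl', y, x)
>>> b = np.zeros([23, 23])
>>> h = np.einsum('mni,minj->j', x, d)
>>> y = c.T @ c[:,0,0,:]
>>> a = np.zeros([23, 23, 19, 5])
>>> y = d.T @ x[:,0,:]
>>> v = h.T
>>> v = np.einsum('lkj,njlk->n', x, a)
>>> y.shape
(5, 5, 23, 23)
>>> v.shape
(23,)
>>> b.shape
(23, 23)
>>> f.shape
(23, 3)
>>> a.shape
(23, 23, 19, 5)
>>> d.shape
(19, 23, 5, 5)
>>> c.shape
(31, 3, 3, 3)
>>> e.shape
()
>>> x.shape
(19, 5, 23)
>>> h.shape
(5,)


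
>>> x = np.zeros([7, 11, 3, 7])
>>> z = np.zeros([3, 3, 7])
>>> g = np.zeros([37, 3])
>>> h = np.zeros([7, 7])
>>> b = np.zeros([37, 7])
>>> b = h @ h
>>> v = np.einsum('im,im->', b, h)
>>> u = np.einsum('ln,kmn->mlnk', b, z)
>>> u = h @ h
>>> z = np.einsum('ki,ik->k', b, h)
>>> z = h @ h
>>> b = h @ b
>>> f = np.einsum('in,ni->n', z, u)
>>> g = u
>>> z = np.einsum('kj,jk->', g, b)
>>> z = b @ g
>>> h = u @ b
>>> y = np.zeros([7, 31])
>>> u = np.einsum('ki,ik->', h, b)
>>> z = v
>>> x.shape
(7, 11, 3, 7)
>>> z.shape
()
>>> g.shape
(7, 7)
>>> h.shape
(7, 7)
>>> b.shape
(7, 7)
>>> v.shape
()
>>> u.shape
()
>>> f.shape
(7,)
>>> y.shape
(7, 31)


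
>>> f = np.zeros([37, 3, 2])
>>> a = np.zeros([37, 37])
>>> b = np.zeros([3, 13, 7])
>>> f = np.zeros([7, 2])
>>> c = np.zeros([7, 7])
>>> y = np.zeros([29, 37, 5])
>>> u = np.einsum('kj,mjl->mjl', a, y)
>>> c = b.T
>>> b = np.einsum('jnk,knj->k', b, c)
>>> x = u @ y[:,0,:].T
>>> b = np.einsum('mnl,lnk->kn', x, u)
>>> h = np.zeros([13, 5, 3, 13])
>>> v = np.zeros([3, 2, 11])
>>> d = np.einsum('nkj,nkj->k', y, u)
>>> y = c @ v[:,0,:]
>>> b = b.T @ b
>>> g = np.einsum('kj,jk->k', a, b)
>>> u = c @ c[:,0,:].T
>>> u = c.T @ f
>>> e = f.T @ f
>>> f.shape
(7, 2)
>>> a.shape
(37, 37)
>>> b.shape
(37, 37)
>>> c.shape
(7, 13, 3)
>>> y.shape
(7, 13, 11)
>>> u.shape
(3, 13, 2)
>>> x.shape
(29, 37, 29)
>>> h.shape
(13, 5, 3, 13)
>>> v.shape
(3, 2, 11)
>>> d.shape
(37,)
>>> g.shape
(37,)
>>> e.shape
(2, 2)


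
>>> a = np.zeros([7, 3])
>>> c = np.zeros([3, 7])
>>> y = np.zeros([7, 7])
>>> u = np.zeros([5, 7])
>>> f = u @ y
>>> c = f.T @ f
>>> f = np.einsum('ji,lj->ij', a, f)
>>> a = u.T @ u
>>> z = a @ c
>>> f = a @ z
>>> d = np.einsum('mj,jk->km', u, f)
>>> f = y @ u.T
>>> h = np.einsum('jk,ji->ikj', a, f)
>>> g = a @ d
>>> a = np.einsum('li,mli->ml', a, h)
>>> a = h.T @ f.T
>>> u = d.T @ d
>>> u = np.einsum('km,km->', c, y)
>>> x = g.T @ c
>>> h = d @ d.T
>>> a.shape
(7, 7, 7)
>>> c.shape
(7, 7)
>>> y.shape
(7, 7)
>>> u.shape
()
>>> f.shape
(7, 5)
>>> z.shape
(7, 7)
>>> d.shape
(7, 5)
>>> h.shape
(7, 7)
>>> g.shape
(7, 5)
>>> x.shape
(5, 7)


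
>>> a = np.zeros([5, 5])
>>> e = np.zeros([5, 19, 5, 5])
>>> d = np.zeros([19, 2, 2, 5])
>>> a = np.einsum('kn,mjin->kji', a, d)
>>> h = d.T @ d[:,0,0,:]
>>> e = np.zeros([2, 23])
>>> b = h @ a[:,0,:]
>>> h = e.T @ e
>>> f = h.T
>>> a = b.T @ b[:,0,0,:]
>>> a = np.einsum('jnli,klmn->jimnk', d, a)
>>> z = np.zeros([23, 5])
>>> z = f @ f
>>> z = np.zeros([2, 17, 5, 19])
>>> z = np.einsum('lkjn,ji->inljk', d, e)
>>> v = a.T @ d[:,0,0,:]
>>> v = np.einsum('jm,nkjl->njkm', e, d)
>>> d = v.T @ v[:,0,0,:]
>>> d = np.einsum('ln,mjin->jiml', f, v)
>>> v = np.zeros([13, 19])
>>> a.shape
(19, 5, 2, 2, 2)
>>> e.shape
(2, 23)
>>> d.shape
(2, 2, 19, 23)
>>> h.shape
(23, 23)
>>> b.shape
(5, 2, 2, 2)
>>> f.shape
(23, 23)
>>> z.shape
(23, 5, 19, 2, 2)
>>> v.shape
(13, 19)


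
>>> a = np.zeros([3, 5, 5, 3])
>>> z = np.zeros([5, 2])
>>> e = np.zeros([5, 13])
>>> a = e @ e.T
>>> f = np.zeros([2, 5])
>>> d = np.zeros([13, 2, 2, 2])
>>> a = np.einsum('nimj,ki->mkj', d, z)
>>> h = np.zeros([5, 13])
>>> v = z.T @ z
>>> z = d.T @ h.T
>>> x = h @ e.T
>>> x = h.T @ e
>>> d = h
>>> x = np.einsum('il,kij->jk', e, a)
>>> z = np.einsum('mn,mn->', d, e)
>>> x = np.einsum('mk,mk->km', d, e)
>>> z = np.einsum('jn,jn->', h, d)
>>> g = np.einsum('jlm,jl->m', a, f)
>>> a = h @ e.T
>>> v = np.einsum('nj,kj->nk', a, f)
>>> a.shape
(5, 5)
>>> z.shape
()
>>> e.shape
(5, 13)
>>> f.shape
(2, 5)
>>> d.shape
(5, 13)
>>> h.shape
(5, 13)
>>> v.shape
(5, 2)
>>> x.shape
(13, 5)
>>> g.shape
(2,)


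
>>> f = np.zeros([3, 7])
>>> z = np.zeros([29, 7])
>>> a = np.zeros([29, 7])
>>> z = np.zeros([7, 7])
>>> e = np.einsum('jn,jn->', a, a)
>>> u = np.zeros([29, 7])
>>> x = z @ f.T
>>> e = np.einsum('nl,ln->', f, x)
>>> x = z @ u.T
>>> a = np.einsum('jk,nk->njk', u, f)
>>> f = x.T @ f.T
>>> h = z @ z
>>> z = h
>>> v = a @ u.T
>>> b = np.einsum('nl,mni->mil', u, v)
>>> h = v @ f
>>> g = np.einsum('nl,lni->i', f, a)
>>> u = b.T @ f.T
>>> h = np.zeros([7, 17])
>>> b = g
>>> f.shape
(29, 3)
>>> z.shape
(7, 7)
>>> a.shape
(3, 29, 7)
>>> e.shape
()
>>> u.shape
(7, 29, 29)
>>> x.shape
(7, 29)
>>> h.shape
(7, 17)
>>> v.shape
(3, 29, 29)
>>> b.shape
(7,)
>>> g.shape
(7,)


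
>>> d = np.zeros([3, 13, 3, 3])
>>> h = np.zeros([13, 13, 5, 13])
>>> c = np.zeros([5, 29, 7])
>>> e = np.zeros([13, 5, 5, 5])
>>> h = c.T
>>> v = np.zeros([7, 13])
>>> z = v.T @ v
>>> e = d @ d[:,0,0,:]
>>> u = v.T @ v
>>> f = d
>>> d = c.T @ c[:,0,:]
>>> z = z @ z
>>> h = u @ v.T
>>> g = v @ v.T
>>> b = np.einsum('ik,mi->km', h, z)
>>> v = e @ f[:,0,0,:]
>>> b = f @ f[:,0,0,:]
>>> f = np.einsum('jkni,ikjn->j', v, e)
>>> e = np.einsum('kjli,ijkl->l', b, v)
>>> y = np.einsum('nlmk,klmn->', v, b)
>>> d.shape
(7, 29, 7)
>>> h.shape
(13, 7)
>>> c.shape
(5, 29, 7)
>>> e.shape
(3,)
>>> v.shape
(3, 13, 3, 3)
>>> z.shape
(13, 13)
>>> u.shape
(13, 13)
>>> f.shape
(3,)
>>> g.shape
(7, 7)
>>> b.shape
(3, 13, 3, 3)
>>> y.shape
()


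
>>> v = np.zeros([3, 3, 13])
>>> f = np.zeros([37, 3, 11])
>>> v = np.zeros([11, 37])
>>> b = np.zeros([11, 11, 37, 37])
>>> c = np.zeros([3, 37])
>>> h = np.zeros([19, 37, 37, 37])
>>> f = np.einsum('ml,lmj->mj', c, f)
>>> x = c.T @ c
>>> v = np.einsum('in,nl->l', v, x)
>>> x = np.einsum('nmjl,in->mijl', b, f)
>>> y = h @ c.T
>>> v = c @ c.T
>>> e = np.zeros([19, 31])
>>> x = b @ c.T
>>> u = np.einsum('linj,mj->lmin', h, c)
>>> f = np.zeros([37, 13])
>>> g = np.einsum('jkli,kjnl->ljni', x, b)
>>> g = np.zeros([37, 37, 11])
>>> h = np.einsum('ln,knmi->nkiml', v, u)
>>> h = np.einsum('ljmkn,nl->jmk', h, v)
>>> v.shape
(3, 3)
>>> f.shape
(37, 13)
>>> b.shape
(11, 11, 37, 37)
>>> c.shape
(3, 37)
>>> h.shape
(19, 37, 37)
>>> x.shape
(11, 11, 37, 3)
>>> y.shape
(19, 37, 37, 3)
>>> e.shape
(19, 31)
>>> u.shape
(19, 3, 37, 37)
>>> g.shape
(37, 37, 11)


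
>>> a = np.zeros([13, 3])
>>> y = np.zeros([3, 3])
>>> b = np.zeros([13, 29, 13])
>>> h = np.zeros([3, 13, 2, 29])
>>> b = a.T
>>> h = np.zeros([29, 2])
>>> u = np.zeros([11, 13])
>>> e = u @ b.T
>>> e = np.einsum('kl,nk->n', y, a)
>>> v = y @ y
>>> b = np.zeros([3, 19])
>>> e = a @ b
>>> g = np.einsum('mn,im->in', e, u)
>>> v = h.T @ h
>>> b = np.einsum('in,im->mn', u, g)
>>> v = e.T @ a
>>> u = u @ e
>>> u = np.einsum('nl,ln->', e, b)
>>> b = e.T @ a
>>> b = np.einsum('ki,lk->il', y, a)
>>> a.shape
(13, 3)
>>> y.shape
(3, 3)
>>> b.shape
(3, 13)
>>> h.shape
(29, 2)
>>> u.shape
()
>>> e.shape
(13, 19)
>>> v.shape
(19, 3)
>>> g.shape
(11, 19)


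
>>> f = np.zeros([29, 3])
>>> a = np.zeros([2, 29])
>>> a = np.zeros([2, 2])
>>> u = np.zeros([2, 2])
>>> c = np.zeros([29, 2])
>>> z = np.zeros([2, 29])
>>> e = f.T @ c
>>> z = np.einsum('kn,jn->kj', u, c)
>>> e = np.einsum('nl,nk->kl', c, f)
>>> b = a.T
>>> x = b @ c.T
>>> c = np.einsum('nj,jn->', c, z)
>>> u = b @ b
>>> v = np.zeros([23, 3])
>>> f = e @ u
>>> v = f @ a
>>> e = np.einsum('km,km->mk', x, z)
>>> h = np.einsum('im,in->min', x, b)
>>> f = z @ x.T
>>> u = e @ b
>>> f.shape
(2, 2)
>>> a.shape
(2, 2)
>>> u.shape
(29, 2)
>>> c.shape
()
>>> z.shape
(2, 29)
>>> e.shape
(29, 2)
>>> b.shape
(2, 2)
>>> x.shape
(2, 29)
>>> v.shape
(3, 2)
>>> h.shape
(29, 2, 2)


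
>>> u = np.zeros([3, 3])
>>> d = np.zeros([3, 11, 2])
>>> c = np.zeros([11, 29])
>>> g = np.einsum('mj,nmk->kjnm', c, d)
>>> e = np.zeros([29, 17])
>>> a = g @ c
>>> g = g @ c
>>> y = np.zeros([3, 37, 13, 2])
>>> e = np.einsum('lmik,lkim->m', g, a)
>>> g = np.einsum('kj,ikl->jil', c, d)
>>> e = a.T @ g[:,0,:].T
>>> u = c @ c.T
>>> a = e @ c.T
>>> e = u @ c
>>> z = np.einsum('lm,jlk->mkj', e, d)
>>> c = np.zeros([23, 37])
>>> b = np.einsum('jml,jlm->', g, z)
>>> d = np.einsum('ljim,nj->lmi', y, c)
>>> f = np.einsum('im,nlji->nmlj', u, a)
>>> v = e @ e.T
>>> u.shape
(11, 11)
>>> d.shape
(3, 2, 13)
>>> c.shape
(23, 37)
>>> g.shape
(29, 3, 2)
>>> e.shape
(11, 29)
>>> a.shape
(29, 3, 29, 11)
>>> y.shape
(3, 37, 13, 2)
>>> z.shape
(29, 2, 3)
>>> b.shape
()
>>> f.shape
(29, 11, 3, 29)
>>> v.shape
(11, 11)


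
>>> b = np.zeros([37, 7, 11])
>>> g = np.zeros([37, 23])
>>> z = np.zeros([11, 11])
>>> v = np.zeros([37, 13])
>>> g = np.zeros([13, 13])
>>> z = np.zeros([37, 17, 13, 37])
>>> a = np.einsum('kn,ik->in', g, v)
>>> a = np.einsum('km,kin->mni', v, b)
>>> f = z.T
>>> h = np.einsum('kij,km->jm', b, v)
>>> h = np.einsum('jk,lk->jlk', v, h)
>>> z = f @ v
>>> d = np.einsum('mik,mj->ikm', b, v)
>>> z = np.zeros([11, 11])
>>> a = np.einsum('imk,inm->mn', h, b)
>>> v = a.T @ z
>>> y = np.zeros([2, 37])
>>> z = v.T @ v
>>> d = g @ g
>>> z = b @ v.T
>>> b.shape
(37, 7, 11)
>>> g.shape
(13, 13)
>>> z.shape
(37, 7, 7)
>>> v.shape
(7, 11)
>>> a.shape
(11, 7)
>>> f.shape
(37, 13, 17, 37)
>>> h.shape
(37, 11, 13)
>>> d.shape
(13, 13)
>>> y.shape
(2, 37)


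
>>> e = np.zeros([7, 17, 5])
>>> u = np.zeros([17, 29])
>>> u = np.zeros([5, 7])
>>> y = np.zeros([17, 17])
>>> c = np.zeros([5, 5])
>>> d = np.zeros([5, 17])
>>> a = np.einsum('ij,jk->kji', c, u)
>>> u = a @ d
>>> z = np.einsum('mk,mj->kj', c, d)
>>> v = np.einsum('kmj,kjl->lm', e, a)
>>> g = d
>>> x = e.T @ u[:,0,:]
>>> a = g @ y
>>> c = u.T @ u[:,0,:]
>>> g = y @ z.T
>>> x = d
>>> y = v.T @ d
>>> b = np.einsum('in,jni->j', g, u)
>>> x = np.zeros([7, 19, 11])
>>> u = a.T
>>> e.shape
(7, 17, 5)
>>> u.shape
(17, 5)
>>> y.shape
(17, 17)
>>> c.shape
(17, 5, 17)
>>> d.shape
(5, 17)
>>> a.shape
(5, 17)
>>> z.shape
(5, 17)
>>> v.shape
(5, 17)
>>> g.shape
(17, 5)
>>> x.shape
(7, 19, 11)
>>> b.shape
(7,)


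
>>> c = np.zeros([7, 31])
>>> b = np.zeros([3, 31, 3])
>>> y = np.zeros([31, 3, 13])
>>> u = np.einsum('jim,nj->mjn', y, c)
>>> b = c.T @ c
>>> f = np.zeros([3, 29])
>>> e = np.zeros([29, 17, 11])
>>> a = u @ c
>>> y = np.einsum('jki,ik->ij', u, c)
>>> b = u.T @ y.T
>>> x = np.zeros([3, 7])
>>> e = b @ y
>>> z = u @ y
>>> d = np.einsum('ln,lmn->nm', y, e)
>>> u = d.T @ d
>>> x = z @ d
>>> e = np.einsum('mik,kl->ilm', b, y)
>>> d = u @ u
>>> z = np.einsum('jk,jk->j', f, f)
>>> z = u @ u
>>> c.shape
(7, 31)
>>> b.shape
(7, 31, 7)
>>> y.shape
(7, 13)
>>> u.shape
(31, 31)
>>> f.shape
(3, 29)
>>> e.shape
(31, 13, 7)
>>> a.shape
(13, 31, 31)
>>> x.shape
(13, 31, 31)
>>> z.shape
(31, 31)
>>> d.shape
(31, 31)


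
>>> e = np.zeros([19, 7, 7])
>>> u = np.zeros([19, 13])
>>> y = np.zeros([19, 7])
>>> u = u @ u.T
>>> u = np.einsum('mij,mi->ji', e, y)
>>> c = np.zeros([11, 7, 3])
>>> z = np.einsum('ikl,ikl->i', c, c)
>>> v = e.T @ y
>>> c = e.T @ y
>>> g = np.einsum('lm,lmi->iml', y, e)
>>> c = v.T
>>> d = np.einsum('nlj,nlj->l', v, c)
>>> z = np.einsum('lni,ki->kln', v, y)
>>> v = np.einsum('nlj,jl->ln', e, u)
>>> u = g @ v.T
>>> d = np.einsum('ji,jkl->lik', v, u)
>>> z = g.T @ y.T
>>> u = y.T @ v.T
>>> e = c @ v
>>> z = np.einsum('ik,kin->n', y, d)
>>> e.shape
(7, 7, 19)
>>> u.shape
(7, 7)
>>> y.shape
(19, 7)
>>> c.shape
(7, 7, 7)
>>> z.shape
(7,)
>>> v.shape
(7, 19)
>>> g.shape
(7, 7, 19)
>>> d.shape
(7, 19, 7)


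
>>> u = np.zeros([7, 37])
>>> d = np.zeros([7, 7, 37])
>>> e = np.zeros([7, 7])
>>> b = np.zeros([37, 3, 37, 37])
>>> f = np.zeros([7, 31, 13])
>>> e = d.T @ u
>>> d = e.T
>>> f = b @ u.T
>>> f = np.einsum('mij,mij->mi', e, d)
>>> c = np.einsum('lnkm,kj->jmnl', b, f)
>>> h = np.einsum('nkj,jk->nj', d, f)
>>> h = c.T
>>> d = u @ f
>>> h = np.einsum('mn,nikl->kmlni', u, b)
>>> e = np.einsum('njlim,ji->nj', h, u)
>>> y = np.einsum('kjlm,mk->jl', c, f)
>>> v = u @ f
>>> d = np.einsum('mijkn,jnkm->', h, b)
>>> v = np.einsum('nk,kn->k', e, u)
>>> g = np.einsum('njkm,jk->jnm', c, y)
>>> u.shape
(7, 37)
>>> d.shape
()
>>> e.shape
(37, 7)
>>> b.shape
(37, 3, 37, 37)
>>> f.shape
(37, 7)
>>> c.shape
(7, 37, 3, 37)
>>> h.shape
(37, 7, 37, 37, 3)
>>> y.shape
(37, 3)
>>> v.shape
(7,)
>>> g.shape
(37, 7, 37)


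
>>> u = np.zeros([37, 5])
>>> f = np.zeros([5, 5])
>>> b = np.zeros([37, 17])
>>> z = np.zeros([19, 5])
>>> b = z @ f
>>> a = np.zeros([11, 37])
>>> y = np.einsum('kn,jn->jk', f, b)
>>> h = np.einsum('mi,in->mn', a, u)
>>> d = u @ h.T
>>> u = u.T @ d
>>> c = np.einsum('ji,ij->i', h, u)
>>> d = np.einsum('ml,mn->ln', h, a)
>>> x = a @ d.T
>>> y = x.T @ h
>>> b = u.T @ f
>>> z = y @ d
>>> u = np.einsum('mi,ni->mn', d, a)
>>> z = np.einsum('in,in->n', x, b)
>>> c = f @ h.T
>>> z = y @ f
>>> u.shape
(5, 11)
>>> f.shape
(5, 5)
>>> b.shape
(11, 5)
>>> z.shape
(5, 5)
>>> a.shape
(11, 37)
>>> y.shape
(5, 5)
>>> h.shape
(11, 5)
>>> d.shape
(5, 37)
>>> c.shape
(5, 11)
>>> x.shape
(11, 5)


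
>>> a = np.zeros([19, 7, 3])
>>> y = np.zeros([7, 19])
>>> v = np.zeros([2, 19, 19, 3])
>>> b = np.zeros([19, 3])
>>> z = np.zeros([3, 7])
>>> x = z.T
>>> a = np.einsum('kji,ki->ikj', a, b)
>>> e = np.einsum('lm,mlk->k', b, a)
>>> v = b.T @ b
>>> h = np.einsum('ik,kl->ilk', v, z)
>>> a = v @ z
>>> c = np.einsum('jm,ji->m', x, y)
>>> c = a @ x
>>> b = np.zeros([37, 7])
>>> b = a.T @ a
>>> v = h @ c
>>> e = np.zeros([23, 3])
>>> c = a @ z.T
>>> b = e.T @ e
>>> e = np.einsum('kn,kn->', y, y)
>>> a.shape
(3, 7)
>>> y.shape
(7, 19)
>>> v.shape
(3, 7, 3)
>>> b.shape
(3, 3)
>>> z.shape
(3, 7)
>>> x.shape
(7, 3)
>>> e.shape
()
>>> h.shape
(3, 7, 3)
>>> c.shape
(3, 3)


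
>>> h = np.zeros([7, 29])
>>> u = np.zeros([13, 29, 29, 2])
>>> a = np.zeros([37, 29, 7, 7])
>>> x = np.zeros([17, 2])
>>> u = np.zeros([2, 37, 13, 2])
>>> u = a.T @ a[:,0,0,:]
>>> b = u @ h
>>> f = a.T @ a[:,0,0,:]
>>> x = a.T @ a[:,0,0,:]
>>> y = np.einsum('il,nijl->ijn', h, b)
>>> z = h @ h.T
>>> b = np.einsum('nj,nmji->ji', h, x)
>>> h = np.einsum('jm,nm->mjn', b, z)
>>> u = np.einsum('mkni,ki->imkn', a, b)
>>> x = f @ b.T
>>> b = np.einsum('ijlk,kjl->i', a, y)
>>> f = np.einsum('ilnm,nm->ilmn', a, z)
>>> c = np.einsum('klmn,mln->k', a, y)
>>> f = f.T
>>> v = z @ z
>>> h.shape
(7, 29, 7)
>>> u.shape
(7, 37, 29, 7)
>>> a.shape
(37, 29, 7, 7)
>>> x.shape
(7, 7, 29, 29)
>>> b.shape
(37,)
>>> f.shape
(7, 7, 29, 37)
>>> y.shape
(7, 29, 7)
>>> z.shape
(7, 7)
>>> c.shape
(37,)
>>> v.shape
(7, 7)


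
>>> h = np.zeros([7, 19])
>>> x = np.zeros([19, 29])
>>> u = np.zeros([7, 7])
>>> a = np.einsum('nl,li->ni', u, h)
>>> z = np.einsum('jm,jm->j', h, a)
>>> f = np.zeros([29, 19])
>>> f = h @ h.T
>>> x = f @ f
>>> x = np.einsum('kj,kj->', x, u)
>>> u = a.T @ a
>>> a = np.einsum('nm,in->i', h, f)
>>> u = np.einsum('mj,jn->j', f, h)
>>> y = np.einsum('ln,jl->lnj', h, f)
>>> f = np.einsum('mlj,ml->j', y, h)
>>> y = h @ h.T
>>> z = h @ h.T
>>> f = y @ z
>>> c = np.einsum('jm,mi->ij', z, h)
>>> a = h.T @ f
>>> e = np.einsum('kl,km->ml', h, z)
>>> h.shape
(7, 19)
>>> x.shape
()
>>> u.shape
(7,)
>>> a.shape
(19, 7)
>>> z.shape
(7, 7)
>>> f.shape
(7, 7)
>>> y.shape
(7, 7)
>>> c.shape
(19, 7)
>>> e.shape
(7, 19)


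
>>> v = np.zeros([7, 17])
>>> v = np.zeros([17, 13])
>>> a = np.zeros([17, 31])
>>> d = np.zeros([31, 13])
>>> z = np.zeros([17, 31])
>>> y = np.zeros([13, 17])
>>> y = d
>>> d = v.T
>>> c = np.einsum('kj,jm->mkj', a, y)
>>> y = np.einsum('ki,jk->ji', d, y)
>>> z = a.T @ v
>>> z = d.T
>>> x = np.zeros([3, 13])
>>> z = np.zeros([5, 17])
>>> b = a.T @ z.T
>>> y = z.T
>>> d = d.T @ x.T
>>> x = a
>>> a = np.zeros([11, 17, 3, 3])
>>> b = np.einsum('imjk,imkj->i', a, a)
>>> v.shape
(17, 13)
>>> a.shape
(11, 17, 3, 3)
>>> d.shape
(17, 3)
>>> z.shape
(5, 17)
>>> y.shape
(17, 5)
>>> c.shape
(13, 17, 31)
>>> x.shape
(17, 31)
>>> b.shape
(11,)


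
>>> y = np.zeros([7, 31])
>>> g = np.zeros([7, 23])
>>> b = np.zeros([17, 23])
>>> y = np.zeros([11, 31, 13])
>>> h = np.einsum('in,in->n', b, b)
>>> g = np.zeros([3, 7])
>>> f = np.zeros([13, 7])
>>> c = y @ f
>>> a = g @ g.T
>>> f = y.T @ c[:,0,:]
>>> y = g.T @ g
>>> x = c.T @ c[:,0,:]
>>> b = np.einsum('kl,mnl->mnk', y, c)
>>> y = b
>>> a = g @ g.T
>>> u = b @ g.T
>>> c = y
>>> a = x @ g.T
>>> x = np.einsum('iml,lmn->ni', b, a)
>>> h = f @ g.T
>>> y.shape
(11, 31, 7)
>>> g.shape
(3, 7)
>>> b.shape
(11, 31, 7)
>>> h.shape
(13, 31, 3)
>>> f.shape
(13, 31, 7)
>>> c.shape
(11, 31, 7)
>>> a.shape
(7, 31, 3)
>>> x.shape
(3, 11)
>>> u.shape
(11, 31, 3)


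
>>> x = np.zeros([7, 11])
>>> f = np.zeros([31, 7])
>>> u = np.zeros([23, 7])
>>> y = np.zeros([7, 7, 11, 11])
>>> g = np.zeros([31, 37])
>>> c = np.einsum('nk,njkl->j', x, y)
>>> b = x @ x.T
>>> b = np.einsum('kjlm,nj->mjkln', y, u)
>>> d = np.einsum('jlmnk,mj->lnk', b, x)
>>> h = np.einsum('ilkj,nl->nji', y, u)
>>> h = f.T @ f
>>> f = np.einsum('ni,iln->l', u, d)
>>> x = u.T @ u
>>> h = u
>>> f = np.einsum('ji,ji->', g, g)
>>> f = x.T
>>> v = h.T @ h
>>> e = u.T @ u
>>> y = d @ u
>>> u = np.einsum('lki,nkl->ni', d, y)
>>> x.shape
(7, 7)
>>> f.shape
(7, 7)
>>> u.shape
(7, 23)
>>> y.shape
(7, 11, 7)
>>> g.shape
(31, 37)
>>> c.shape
(7,)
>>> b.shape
(11, 7, 7, 11, 23)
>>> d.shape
(7, 11, 23)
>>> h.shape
(23, 7)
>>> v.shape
(7, 7)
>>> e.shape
(7, 7)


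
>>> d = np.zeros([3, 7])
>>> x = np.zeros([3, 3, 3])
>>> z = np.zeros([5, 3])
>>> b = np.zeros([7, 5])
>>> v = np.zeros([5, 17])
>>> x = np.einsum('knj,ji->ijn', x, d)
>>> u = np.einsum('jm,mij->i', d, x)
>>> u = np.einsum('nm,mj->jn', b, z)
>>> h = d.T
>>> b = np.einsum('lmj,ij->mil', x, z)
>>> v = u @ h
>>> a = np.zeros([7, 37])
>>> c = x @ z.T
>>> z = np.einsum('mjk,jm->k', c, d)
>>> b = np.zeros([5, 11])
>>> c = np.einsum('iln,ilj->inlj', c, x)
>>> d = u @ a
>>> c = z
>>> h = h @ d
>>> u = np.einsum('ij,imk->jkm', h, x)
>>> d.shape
(3, 37)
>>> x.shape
(7, 3, 3)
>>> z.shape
(5,)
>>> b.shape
(5, 11)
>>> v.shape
(3, 3)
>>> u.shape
(37, 3, 3)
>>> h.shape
(7, 37)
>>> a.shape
(7, 37)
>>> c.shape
(5,)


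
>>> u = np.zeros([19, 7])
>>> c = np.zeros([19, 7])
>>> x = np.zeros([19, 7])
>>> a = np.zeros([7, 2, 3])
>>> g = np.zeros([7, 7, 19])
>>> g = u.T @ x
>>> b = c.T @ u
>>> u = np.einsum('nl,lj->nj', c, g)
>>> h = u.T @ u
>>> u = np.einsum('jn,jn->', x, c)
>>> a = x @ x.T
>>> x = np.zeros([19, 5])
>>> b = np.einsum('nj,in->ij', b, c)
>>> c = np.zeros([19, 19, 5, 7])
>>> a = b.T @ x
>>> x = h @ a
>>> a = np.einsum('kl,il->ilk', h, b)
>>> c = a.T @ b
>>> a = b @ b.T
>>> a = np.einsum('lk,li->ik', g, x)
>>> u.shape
()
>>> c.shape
(7, 7, 7)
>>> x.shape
(7, 5)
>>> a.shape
(5, 7)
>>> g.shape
(7, 7)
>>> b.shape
(19, 7)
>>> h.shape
(7, 7)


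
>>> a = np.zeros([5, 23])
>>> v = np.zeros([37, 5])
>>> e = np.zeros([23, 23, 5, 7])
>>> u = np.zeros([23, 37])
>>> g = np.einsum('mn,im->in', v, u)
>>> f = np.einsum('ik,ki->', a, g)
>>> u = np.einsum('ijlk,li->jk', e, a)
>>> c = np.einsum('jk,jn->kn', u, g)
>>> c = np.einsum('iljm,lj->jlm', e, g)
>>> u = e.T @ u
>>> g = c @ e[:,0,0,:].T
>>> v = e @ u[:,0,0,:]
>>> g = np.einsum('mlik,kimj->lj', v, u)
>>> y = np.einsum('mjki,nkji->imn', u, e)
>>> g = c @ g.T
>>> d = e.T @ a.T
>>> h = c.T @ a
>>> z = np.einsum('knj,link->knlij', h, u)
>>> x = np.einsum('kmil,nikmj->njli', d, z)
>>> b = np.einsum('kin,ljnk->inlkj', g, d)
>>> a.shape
(5, 23)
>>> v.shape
(23, 23, 5, 7)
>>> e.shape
(23, 23, 5, 7)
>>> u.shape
(7, 5, 23, 7)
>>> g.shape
(5, 23, 23)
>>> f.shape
()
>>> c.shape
(5, 23, 7)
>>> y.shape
(7, 7, 23)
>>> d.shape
(7, 5, 23, 5)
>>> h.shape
(7, 23, 23)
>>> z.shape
(7, 23, 7, 5, 23)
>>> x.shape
(7, 23, 5, 23)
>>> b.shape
(23, 23, 7, 5, 5)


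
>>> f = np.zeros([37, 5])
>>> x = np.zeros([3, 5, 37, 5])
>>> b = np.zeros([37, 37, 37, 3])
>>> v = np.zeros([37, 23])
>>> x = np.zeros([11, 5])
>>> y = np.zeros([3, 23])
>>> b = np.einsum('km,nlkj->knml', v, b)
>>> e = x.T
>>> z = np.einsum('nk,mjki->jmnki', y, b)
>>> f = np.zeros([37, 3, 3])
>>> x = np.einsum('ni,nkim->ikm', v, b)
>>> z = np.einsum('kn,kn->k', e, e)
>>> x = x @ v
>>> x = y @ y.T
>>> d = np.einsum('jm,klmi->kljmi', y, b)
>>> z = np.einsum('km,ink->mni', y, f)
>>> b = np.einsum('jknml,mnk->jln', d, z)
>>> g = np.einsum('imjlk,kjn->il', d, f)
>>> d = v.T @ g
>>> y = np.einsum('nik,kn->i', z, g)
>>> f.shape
(37, 3, 3)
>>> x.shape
(3, 3)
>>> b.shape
(37, 37, 3)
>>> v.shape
(37, 23)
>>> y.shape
(3,)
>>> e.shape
(5, 11)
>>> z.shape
(23, 3, 37)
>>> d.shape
(23, 23)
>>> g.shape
(37, 23)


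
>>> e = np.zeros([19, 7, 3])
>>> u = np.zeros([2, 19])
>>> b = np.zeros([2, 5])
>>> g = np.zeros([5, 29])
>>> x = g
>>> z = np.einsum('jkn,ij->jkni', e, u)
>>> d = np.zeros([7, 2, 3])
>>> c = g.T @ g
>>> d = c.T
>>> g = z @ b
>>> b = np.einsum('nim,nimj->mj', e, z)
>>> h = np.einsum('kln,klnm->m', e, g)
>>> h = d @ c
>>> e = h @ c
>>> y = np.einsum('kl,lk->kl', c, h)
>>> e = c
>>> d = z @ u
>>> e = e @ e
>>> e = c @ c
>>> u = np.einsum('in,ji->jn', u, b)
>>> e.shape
(29, 29)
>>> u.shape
(3, 19)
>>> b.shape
(3, 2)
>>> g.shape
(19, 7, 3, 5)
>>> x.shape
(5, 29)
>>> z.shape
(19, 7, 3, 2)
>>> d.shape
(19, 7, 3, 19)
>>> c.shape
(29, 29)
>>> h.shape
(29, 29)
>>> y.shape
(29, 29)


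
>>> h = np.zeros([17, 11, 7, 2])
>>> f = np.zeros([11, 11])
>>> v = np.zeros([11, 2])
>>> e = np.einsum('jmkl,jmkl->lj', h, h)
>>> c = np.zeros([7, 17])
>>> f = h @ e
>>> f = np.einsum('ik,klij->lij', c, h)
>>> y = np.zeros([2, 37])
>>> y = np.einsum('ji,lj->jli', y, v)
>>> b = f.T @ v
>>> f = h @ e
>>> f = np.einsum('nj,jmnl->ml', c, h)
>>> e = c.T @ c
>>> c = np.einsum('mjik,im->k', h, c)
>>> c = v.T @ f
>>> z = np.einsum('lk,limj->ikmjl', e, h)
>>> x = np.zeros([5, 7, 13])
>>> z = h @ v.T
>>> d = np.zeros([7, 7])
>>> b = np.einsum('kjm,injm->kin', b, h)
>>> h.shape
(17, 11, 7, 2)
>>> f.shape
(11, 2)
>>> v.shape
(11, 2)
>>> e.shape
(17, 17)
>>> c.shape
(2, 2)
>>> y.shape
(2, 11, 37)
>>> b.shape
(2, 17, 11)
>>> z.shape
(17, 11, 7, 11)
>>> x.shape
(5, 7, 13)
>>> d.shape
(7, 7)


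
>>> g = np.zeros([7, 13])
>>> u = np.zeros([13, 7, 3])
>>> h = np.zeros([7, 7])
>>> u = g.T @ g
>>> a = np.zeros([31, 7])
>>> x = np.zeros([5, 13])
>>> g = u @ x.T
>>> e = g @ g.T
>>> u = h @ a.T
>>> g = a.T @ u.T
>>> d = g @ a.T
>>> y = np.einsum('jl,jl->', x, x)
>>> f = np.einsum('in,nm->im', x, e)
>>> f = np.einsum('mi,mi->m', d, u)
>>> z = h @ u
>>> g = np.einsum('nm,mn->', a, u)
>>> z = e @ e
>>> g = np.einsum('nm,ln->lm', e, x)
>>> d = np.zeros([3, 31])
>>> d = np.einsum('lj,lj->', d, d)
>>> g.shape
(5, 13)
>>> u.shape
(7, 31)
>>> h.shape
(7, 7)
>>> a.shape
(31, 7)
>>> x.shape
(5, 13)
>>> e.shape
(13, 13)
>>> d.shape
()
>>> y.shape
()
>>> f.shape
(7,)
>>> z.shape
(13, 13)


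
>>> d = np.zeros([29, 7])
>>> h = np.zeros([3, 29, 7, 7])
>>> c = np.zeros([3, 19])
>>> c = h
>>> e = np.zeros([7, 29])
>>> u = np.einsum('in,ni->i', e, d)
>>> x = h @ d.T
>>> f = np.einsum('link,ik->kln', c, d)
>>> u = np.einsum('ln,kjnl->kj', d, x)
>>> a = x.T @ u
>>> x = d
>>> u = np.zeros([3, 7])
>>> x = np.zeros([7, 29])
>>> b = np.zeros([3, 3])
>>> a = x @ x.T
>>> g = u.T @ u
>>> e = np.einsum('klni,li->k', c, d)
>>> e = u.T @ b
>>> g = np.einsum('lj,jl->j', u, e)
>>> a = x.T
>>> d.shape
(29, 7)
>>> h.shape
(3, 29, 7, 7)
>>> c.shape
(3, 29, 7, 7)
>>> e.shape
(7, 3)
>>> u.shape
(3, 7)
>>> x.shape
(7, 29)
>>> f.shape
(7, 3, 7)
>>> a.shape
(29, 7)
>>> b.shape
(3, 3)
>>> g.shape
(7,)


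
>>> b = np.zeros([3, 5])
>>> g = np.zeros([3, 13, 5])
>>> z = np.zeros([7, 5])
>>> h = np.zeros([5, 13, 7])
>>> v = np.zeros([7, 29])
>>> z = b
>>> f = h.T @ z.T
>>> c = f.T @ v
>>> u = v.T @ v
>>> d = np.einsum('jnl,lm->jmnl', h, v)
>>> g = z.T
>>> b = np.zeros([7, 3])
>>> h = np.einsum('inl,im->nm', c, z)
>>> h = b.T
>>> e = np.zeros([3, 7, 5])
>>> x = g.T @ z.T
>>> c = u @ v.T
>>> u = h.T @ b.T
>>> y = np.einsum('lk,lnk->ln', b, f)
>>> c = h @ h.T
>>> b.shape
(7, 3)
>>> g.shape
(5, 3)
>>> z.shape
(3, 5)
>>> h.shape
(3, 7)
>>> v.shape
(7, 29)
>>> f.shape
(7, 13, 3)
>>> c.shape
(3, 3)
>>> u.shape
(7, 7)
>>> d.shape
(5, 29, 13, 7)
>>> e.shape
(3, 7, 5)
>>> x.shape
(3, 3)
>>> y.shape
(7, 13)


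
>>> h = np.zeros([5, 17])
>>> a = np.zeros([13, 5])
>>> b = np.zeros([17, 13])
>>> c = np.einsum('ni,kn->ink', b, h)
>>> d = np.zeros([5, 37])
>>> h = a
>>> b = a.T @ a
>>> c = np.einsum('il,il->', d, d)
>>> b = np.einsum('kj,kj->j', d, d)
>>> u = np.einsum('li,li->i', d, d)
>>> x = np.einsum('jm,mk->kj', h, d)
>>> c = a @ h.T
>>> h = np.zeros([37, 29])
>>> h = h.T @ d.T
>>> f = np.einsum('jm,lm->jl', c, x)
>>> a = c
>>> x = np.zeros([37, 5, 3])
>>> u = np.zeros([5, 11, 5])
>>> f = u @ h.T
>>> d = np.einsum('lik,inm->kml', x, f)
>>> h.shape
(29, 5)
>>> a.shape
(13, 13)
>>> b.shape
(37,)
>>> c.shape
(13, 13)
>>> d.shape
(3, 29, 37)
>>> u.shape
(5, 11, 5)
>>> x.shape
(37, 5, 3)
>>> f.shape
(5, 11, 29)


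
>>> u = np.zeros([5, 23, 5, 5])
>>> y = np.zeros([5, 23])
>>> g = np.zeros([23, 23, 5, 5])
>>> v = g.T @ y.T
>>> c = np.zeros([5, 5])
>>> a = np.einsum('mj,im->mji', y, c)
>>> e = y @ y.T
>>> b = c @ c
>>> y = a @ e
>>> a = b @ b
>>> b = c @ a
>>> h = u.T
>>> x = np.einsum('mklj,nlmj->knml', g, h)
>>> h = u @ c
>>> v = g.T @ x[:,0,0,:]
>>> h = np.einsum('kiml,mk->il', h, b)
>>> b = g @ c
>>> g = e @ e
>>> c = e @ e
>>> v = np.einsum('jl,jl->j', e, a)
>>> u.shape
(5, 23, 5, 5)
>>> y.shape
(5, 23, 5)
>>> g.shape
(5, 5)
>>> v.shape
(5,)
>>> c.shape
(5, 5)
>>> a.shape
(5, 5)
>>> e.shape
(5, 5)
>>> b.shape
(23, 23, 5, 5)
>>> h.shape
(23, 5)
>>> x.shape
(23, 5, 23, 5)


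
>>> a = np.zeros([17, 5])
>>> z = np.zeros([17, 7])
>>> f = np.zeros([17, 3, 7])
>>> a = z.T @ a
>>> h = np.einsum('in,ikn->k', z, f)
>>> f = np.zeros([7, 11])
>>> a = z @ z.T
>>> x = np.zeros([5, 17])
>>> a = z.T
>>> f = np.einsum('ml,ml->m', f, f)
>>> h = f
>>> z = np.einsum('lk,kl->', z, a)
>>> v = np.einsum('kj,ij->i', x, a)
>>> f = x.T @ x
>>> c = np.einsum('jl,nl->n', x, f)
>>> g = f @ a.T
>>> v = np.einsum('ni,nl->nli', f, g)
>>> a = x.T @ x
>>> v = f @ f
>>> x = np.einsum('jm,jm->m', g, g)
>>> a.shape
(17, 17)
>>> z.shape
()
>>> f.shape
(17, 17)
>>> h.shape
(7,)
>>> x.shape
(7,)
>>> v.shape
(17, 17)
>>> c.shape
(17,)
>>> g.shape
(17, 7)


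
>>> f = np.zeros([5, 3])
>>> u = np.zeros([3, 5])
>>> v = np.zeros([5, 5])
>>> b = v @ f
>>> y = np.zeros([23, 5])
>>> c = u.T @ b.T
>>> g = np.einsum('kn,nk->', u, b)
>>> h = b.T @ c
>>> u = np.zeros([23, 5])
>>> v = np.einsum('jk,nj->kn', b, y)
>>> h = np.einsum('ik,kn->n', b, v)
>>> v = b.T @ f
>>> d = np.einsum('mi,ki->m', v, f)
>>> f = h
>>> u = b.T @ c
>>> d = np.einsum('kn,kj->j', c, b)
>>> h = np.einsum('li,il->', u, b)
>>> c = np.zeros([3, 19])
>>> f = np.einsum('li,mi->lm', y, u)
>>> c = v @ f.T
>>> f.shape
(23, 3)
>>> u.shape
(3, 5)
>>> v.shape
(3, 3)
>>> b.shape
(5, 3)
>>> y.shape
(23, 5)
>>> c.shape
(3, 23)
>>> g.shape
()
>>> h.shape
()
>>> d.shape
(3,)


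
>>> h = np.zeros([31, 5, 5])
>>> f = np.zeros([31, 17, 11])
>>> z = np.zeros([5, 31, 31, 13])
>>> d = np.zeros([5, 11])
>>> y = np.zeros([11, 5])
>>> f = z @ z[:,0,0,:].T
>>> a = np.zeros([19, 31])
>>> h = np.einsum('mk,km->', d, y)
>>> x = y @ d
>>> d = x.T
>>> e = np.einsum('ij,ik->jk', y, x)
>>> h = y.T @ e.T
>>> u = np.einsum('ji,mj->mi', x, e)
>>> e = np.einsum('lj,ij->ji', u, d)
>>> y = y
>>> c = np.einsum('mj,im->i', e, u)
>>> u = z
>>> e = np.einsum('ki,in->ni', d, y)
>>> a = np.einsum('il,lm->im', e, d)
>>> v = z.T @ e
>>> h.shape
(5, 5)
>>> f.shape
(5, 31, 31, 5)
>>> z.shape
(5, 31, 31, 13)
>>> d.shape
(11, 11)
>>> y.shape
(11, 5)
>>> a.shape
(5, 11)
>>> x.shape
(11, 11)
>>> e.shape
(5, 11)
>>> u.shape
(5, 31, 31, 13)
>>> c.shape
(5,)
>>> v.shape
(13, 31, 31, 11)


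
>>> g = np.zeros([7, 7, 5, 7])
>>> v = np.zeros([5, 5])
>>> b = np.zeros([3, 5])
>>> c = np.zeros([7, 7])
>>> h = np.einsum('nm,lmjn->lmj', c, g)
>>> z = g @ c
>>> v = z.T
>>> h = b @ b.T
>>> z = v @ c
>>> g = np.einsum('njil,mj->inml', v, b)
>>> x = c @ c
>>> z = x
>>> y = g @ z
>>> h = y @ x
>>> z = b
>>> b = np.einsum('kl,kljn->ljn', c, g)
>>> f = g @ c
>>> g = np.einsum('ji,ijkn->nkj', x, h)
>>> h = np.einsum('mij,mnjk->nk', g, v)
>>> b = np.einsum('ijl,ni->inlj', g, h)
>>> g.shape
(7, 3, 7)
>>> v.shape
(7, 5, 7, 7)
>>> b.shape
(7, 5, 7, 3)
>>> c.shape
(7, 7)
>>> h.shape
(5, 7)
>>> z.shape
(3, 5)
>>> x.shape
(7, 7)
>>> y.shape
(7, 7, 3, 7)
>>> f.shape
(7, 7, 3, 7)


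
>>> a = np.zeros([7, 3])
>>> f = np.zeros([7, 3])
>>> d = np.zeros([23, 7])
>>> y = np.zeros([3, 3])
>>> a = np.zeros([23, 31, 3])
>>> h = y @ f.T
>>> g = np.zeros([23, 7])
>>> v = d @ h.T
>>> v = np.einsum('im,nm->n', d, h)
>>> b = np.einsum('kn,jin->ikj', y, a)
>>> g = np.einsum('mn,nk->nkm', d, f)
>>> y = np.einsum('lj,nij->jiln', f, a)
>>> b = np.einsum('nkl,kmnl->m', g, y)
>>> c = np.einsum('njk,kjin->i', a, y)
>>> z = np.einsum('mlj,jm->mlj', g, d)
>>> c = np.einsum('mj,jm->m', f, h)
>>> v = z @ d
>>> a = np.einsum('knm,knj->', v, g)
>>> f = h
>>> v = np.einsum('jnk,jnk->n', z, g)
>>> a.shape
()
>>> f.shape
(3, 7)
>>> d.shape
(23, 7)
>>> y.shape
(3, 31, 7, 23)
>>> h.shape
(3, 7)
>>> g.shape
(7, 3, 23)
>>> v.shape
(3,)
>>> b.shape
(31,)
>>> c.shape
(7,)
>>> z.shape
(7, 3, 23)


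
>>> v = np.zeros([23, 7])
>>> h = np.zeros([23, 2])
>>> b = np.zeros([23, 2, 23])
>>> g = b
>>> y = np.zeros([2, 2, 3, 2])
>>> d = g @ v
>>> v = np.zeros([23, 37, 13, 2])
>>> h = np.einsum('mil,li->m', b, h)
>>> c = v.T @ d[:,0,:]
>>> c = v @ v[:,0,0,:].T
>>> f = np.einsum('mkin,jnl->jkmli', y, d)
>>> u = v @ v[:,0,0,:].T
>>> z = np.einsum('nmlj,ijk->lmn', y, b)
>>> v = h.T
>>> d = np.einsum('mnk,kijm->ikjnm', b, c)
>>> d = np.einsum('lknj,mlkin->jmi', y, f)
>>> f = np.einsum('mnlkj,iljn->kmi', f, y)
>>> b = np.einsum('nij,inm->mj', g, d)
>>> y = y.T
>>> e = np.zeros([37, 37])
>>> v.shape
(23,)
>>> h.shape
(23,)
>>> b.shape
(7, 23)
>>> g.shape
(23, 2, 23)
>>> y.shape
(2, 3, 2, 2)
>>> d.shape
(2, 23, 7)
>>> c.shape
(23, 37, 13, 23)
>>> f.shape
(7, 23, 2)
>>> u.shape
(23, 37, 13, 23)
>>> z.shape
(3, 2, 2)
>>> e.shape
(37, 37)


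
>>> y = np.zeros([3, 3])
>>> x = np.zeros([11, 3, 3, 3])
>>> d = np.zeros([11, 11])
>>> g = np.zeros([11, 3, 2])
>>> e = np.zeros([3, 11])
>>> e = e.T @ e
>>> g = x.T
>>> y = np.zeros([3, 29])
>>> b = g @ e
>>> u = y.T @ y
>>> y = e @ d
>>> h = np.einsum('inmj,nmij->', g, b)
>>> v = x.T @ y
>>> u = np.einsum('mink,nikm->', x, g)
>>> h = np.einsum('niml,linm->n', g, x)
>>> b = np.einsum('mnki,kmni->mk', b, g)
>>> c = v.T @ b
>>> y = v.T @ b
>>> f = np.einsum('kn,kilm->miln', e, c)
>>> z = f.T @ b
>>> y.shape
(11, 3, 3, 3)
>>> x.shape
(11, 3, 3, 3)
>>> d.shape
(11, 11)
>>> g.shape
(3, 3, 3, 11)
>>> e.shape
(11, 11)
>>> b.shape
(3, 3)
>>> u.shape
()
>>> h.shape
(3,)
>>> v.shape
(3, 3, 3, 11)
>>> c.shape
(11, 3, 3, 3)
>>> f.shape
(3, 3, 3, 11)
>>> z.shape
(11, 3, 3, 3)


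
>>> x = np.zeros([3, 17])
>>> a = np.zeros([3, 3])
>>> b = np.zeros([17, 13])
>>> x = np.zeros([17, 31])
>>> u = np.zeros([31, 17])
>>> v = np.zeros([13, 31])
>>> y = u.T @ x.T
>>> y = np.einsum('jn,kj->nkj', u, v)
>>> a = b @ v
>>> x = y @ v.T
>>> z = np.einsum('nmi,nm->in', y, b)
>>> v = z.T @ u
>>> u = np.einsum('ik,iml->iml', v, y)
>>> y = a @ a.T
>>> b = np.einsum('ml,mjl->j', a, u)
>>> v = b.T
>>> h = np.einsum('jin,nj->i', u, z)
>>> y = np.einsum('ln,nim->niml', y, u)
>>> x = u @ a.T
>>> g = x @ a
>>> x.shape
(17, 13, 17)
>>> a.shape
(17, 31)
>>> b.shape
(13,)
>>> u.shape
(17, 13, 31)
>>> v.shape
(13,)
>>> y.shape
(17, 13, 31, 17)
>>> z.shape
(31, 17)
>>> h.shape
(13,)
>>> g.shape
(17, 13, 31)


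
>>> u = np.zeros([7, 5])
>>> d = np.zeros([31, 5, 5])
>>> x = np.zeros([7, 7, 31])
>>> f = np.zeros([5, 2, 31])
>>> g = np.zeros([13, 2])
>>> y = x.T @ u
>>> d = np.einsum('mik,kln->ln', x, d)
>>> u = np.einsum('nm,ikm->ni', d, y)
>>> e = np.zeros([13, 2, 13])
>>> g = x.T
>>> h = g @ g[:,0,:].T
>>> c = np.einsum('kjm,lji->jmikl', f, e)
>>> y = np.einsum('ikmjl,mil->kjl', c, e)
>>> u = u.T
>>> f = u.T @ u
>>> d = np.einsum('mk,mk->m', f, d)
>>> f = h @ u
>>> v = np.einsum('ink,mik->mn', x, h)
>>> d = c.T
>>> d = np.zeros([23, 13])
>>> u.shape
(31, 5)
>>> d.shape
(23, 13)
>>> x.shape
(7, 7, 31)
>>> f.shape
(31, 7, 5)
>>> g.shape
(31, 7, 7)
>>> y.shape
(31, 5, 13)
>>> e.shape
(13, 2, 13)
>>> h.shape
(31, 7, 31)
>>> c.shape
(2, 31, 13, 5, 13)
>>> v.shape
(31, 7)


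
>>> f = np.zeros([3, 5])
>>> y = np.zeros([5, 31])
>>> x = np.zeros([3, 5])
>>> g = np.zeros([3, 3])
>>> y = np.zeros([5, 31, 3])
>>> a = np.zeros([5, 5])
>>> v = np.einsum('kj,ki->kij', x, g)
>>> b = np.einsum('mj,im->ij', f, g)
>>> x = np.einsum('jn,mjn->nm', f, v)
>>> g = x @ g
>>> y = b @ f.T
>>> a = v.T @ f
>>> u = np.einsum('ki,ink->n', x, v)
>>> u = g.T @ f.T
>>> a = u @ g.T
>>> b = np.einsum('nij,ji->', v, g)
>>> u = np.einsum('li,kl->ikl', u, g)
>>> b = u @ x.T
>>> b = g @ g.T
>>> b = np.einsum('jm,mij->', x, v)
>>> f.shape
(3, 5)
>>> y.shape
(3, 3)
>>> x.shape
(5, 3)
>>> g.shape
(5, 3)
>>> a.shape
(3, 5)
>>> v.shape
(3, 3, 5)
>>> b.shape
()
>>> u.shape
(3, 5, 3)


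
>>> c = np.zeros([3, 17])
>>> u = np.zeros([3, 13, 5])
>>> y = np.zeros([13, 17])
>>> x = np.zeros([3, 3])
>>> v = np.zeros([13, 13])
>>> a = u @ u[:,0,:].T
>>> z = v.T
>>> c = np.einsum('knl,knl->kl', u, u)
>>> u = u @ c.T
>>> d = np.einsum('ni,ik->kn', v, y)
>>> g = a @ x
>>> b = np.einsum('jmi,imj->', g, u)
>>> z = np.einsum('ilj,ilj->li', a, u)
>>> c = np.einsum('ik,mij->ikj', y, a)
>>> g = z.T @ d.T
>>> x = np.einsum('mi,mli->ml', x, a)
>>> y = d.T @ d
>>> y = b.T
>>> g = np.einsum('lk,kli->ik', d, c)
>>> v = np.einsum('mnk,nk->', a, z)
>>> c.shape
(13, 17, 3)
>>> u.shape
(3, 13, 3)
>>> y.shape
()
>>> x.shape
(3, 13)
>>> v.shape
()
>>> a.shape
(3, 13, 3)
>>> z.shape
(13, 3)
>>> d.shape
(17, 13)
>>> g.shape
(3, 13)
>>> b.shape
()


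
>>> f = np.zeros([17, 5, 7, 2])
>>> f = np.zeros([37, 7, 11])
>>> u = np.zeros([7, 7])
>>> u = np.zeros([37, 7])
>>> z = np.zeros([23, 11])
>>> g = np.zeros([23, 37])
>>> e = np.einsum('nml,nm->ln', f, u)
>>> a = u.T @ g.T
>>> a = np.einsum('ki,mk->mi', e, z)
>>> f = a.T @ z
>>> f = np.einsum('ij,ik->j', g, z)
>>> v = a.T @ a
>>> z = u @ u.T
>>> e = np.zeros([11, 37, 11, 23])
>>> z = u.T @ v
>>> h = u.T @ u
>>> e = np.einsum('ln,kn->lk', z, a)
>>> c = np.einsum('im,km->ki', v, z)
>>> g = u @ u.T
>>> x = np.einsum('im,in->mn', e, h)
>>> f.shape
(37,)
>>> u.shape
(37, 7)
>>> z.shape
(7, 37)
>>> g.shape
(37, 37)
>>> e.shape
(7, 23)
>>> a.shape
(23, 37)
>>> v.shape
(37, 37)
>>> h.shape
(7, 7)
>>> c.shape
(7, 37)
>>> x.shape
(23, 7)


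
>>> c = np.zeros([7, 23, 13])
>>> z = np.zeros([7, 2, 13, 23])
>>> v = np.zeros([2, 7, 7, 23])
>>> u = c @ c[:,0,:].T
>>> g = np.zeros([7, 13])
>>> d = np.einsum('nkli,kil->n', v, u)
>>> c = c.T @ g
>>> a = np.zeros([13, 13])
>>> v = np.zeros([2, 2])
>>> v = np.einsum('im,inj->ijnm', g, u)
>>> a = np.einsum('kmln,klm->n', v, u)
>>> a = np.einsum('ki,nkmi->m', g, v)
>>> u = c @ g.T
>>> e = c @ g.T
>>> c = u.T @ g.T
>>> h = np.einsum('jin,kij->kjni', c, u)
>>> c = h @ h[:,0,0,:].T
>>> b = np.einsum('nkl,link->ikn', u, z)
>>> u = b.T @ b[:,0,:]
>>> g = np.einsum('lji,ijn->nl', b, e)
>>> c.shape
(13, 7, 7, 13)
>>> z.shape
(7, 2, 13, 23)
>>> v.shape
(7, 7, 23, 13)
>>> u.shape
(13, 23, 13)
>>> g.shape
(7, 2)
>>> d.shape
(2,)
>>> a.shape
(23,)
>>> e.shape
(13, 23, 7)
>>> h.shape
(13, 7, 7, 23)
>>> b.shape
(2, 23, 13)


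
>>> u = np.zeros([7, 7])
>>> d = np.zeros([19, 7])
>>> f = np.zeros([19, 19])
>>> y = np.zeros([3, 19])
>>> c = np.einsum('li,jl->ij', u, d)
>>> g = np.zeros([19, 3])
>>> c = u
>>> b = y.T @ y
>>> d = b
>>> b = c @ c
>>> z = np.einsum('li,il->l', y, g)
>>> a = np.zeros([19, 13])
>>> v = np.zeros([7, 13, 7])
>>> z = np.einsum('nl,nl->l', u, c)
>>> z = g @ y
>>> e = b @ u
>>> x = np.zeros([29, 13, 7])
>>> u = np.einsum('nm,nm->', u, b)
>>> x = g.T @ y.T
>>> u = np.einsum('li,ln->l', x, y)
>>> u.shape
(3,)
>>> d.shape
(19, 19)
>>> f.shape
(19, 19)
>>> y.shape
(3, 19)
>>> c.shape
(7, 7)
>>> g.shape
(19, 3)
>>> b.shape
(7, 7)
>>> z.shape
(19, 19)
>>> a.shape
(19, 13)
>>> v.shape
(7, 13, 7)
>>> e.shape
(7, 7)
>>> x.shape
(3, 3)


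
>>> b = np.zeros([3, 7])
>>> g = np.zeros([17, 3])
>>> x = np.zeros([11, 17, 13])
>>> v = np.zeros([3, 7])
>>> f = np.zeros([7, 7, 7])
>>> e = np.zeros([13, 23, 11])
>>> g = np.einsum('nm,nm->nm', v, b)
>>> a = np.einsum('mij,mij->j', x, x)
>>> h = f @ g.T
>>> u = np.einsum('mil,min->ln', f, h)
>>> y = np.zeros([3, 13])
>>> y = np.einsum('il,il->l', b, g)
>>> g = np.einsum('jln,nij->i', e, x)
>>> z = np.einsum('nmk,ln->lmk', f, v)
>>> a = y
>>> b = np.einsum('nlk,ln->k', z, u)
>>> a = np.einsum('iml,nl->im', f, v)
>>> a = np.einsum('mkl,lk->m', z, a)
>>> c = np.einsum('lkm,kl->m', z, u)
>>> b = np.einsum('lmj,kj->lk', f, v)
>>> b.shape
(7, 3)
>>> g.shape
(17,)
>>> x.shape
(11, 17, 13)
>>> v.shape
(3, 7)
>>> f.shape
(7, 7, 7)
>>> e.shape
(13, 23, 11)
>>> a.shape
(3,)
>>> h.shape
(7, 7, 3)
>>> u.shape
(7, 3)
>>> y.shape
(7,)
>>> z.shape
(3, 7, 7)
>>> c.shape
(7,)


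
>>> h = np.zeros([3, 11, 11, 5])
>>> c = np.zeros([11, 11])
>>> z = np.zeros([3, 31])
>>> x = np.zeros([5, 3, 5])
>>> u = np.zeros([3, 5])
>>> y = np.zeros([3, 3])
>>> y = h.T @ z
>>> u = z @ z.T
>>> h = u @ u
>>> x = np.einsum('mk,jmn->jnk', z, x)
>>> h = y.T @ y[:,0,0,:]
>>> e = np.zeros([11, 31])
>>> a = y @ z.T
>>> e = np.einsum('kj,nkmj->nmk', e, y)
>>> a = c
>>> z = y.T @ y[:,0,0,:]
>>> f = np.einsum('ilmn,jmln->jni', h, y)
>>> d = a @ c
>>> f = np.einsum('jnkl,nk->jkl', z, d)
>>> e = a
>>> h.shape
(31, 11, 11, 31)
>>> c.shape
(11, 11)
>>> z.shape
(31, 11, 11, 31)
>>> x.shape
(5, 5, 31)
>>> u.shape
(3, 3)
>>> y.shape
(5, 11, 11, 31)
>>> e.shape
(11, 11)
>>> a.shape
(11, 11)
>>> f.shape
(31, 11, 31)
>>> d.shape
(11, 11)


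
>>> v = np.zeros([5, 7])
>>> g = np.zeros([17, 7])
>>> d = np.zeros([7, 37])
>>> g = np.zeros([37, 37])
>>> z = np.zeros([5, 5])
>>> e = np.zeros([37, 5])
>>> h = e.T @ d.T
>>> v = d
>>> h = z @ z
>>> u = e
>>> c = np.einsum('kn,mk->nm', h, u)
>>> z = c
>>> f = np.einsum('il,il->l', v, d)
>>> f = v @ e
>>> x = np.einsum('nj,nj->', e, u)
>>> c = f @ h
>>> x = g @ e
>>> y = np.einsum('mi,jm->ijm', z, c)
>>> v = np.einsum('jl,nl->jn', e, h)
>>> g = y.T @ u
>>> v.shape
(37, 5)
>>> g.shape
(5, 7, 5)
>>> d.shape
(7, 37)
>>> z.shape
(5, 37)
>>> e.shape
(37, 5)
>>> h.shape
(5, 5)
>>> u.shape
(37, 5)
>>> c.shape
(7, 5)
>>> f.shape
(7, 5)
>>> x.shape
(37, 5)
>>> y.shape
(37, 7, 5)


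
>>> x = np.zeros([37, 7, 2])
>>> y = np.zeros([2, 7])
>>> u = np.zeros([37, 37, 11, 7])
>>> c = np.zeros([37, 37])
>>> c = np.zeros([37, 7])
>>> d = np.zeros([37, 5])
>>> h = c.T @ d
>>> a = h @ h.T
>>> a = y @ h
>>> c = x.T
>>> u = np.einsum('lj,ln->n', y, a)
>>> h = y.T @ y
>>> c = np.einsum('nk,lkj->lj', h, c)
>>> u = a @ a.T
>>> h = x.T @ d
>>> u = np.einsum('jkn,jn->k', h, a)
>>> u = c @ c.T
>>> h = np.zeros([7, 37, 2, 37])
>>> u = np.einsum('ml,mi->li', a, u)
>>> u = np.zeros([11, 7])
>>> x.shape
(37, 7, 2)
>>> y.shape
(2, 7)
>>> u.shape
(11, 7)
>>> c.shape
(2, 37)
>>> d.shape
(37, 5)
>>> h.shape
(7, 37, 2, 37)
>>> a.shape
(2, 5)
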